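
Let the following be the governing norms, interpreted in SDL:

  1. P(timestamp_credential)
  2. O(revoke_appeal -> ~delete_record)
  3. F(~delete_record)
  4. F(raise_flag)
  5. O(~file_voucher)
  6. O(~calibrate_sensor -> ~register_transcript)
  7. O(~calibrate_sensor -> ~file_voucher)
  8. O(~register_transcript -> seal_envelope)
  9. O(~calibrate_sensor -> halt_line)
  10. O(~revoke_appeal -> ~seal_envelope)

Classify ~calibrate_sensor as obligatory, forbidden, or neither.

Forbidden

F(~delete_record) at premise 3 means O(delete_record).
Premise 2 is O(revoke_appeal -> ~delete_record); contrapositively O(delete_record -> ~revoke_appeal). Since O(delete_record) holds, K gives O(~revoke_appeal).
Premise 10 is O(~revoke_appeal -> ~seal_envelope); since O(~revoke_appeal), deontic closure gives O(~seal_envelope).
Premise 8, O(~register_transcript -> seal_envelope), contraposes to O(~seal_envelope -> register_transcript); with O(~seal_envelope) we get O(register_transcript).
The contrapositive of premise 6 (O(~calibrate_sensor -> ~register_transcript)) is O(register_transcript -> calibrate_sensor), and O(register_transcript) is already established, so O(calibrate_sensor).
Premises 1, 4, 5, 7, 9 do not contribute to this derivation.
Thus O(calibrate_sensor), which is F(~calibrate_sensor): ~calibrate_sensor is forbidden.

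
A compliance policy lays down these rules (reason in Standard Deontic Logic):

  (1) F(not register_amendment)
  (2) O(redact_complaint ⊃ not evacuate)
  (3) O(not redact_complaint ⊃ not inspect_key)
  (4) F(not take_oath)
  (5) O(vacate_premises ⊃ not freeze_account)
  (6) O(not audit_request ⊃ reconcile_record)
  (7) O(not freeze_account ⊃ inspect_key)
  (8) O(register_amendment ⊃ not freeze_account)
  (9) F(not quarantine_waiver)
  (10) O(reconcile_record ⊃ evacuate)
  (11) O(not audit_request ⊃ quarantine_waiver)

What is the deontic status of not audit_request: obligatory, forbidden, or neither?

F(not register_amendment) at premise 1 means O(register_amendment).
Premise 8 is O(register_amendment ⊃ not freeze_account); since O(register_amendment), deontic closure gives O(not freeze_account).
Applying K to premise 7 (O(not freeze_account ⊃ inspect_key)) and O(not freeze_account) yields O(inspect_key).
Premise 3 is O(not redact_complaint ⊃ not inspect_key); contrapositively O(inspect_key ⊃ redact_complaint). Since O(inspect_key) holds, K gives O(redact_complaint).
Applying K to premise 2 (O(redact_complaint ⊃ not evacuate)) and O(redact_complaint) yields O(not evacuate).
Premise 10 is O(reconcile_record ⊃ evacuate); contrapositively O(not evacuate ⊃ not reconcile_record). Since O(not evacuate) holds, K gives O(not reconcile_record).
Premise 6 is O(not audit_request ⊃ reconcile_record); contrapositively O(not reconcile_record ⊃ audit_request). Since O(not reconcile_record) holds, K gives O(audit_request).
Premises 4, 5, 9, 11 do not contribute to this derivation.
Thus O(audit_request), which is F(not audit_request): not audit_request is forbidden.

Forbidden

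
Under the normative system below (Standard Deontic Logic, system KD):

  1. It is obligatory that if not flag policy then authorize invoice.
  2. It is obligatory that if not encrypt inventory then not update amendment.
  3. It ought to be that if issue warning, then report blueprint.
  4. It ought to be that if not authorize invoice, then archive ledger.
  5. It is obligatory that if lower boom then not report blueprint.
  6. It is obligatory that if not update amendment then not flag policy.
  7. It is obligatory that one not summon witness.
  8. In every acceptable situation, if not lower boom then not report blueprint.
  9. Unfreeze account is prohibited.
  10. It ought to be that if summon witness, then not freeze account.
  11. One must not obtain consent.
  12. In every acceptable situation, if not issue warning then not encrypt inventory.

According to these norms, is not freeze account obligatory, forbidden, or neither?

Neither

Premise 10 is O(summon_witness → ¬freeze_account), but O(summon_witness) is not derivable from the premises, so it does not yield O(¬freeze_account).
No premise or chain of K-axiom applications forces O(¬freeze_account), and none forces O(freeze_account). So ¬freeze_account is neither obligatory nor forbidden under these norms.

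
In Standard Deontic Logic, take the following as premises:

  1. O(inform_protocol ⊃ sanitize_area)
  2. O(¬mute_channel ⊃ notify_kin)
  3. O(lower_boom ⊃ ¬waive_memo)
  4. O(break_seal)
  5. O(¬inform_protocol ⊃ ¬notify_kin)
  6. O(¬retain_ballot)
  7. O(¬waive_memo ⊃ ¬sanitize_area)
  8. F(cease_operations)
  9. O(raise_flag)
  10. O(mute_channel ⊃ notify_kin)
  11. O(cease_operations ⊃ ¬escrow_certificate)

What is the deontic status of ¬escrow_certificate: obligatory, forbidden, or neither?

Neither

Premise 11 is O(cease_operations ⊃ ¬escrow_certificate), but O(cease_operations) is not derivable from the premises, so it does not yield O(¬escrow_certificate).
No premise or chain of K-axiom applications forces O(¬escrow_certificate), and none forces O(escrow_certificate). So ¬escrow_certificate is neither obligatory nor forbidden under these norms.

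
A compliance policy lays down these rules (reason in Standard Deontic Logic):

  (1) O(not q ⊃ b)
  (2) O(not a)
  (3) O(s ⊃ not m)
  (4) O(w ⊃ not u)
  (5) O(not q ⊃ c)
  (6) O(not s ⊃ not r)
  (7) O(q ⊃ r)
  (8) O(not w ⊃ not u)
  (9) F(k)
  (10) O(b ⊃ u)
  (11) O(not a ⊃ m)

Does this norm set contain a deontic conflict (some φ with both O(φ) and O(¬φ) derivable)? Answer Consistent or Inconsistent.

Inconsistent

By case analysis on w: premise 4 gives O(w ⊃ not u) and premise 8 gives O(not w ⊃ not u), so O(not u) either way.
Premise 10 is O(b ⊃ u); contrapositively O(not u ⊃ not b). Since O(not u) holds, K gives O(not b).
Premise 1 is O(not q ⊃ b); contrapositively O(not b ⊃ q). Since O(not b) holds, K gives O(q).
From O(q) and premise 7, O(q ⊃ r), we obtain O(r).
Premise 6 is O(not s ⊃ not r); contrapositively O(r ⊃ s). Since O(r) holds, K gives O(s).
From O(s) and premise 3, O(s ⊃ not m), we obtain O(not m).
Premise 11, O(not a ⊃ m), contraposes to O(not m ⊃ a); with O(not m) we get O(a).
However, premise 2 gives O(not a).
We now have both O(a) and O(not a) — a is simultaneously obligatory and forbidden, violating the D-axiom.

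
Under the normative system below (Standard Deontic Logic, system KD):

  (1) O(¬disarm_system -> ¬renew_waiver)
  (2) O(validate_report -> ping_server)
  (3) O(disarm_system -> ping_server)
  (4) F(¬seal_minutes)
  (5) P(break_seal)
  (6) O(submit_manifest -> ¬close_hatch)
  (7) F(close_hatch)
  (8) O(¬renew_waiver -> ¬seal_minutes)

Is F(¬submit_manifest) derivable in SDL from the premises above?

Premise 6 is O(submit_manifest -> ¬close_hatch); even if O(¬close_hatch) held, inferring O(submit_manifest) would be affirming the consequent — invalid.
No other premise forces O(submit_manifest). An ideal world satisfying every premise can still have ¬submit_manifest true, so F(¬submit_manifest) is not derivable.

No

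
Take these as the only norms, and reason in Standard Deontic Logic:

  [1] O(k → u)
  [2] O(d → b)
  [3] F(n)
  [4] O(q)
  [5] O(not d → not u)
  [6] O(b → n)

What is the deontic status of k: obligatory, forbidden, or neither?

Forbidden

Premise 3, F(n), is equivalent to O(not n).
Premise 6, O(b → n), contraposes to O(not n → not b); with O(not n) we get O(not b).
Premise 2 is O(d → b); contrapositively O(not b → not d). Since O(not b) holds, K gives O(not d).
With premise 5, O(not d → not u), the K-axiom yields O(not u).
Premise 1, O(k → u), contraposes to O(not u → not k); with O(not u) we get O(not k).
Premise 4 does not contribute to this derivation.
Thus O(not k), which is F(k): k is forbidden.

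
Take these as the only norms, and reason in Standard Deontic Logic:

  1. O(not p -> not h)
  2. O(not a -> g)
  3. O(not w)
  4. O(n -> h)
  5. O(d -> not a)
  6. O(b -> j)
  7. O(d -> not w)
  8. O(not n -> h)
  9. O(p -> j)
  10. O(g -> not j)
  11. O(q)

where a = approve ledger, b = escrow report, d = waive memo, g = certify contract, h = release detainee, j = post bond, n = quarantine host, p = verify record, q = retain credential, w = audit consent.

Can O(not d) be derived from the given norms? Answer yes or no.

Premises 8 and 4 are O(not n -> h) and O(n -> h); every ideal world satisfies not n or n, so in either case h holds — hence O(h).
Premise 1, O(not p -> not h), contraposes to O(h -> p); with O(h) we get O(p).
From O(p) and premise 9, O(p -> j), we obtain O(j).
Premise 10, O(g -> not j), contraposes to O(j -> not g); with O(j) we get O(not g).
The contrapositive of premise 2 (O(not a -> g)) is O(not g -> a), and O(not g) is already established, so O(a).
Premise 5, O(d -> not a), contraposes to O(a -> not d); with O(a) we get O(not d).
Premises 3, 6, 7, 11 do not contribute to this derivation.
So O(not d) follows.

Yes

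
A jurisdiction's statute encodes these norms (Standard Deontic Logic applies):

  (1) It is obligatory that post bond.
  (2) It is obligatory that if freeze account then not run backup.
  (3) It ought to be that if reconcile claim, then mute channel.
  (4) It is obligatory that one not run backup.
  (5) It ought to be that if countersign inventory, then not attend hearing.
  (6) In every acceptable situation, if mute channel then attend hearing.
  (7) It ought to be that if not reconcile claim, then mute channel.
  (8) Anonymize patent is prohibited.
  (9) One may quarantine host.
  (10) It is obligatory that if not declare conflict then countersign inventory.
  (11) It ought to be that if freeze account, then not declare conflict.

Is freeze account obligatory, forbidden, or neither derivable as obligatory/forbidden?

Forbidden

Premises 3 and 7 cover both cases: O(reconcile_claim → mute_channel) and O(¬reconcile_claim → mute_channel). Since reconcile_claim ∨ ¬reconcile_claim is a tautology, O(mute_channel) follows.
Premise 6 is O(mute_channel → attend_hearing); since O(mute_channel), deontic closure gives O(attend_hearing).
The contrapositive of premise 5 (O(countersign_inventory → ¬attend_hearing)) is O(attend_hearing → ¬countersign_inventory), and O(attend_hearing) is already established, so O(¬countersign_inventory).
Premise 10, O(¬declare_conflict → countersign_inventory), contraposes to O(¬countersign_inventory → declare_conflict); with O(¬countersign_inventory) we get O(declare_conflict).
The contrapositive of premise 11 (O(freeze_account → ¬declare_conflict)) is O(declare_conflict → ¬freeze_account), and O(declare_conflict) is already established, so O(¬freeze_account).
Premises 1, 2, 4, 8, 9 do not contribute to this derivation.
Thus O(¬freeze_account), which is F(freeze_account): freeze_account is forbidden.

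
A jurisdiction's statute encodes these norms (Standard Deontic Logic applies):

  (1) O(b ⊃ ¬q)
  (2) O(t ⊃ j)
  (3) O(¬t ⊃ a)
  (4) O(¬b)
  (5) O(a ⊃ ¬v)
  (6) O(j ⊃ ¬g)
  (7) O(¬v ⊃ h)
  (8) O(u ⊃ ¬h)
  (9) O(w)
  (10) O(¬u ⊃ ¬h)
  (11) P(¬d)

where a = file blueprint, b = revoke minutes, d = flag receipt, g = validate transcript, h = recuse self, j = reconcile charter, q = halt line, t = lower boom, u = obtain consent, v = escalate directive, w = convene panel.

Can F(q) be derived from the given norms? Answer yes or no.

Premise 1 is O(b ⊃ ¬q), but O(b) is not derivable from the premises, so it does not yield O(¬q).
No other premise forces O(¬q). An ideal world satisfying every premise can still have q true, so F(q) is not derivable.

No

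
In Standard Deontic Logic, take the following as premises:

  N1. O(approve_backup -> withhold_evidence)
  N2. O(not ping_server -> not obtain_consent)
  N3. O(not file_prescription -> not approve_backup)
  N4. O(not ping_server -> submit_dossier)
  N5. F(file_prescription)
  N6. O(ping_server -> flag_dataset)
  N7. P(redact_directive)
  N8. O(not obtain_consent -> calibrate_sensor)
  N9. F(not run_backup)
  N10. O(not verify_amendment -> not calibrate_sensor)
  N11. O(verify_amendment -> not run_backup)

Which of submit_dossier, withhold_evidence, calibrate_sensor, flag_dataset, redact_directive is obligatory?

Premise 9, F(not run_backup), is equivalent to O(run_backup).
Premise 11, O(verify_amendment -> not run_backup), contraposes to O(run_backup -> not verify_amendment); with O(run_backup) we get O(not verify_amendment).
Premise 10 is O(not verify_amendment -> not calibrate_sensor); since O(not verify_amendment), deontic closure gives O(not calibrate_sensor).
Premise 8, O(not obtain_consent -> calibrate_sensor), contraposes to O(not calibrate_sensor -> obtain_consent); with O(not calibrate_sensor) we get O(obtain_consent).
Premise 2, O(not ping_server -> not obtain_consent), contraposes to O(obtain_consent -> ping_server); with O(obtain_consent) we get O(ping_server).
Premise 6 is O(ping_server -> flag_dataset); since O(ping_server), deontic closure gives O(flag_dataset).
So O(flag_dataset) holds — flag_dataset is obligatory. None of the other listed options is made obligatory by any chain of premises.

flag_dataset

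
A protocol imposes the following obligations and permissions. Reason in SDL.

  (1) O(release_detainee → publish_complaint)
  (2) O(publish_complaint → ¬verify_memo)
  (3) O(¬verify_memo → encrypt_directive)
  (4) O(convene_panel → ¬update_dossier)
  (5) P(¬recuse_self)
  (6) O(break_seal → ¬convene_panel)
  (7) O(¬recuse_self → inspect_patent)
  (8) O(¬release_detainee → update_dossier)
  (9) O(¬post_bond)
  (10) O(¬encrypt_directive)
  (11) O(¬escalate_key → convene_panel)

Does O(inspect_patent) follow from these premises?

Premise 7 is O(¬recuse_self → inspect_patent), but O(¬recuse_self) is not derivable from the premises (the permission P(¬recuse_self) asserts only ¬O(recuse_self), not O(¬recuse_self)), so it does not yield O(inspect_patent).
No other premise forces O(inspect_patent). An ideal world satisfying every premise can still have inspect_patent false, so O(inspect_patent) is not derivable.

No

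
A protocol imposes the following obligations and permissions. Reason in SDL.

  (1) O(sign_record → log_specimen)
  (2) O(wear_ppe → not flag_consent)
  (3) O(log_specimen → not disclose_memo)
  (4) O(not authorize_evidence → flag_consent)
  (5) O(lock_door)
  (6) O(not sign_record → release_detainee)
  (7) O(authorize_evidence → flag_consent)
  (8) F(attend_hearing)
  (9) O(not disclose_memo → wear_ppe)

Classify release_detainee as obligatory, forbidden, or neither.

By case analysis on authorize_evidence: premise 7 gives O(authorize_evidence → flag_consent) and premise 4 gives O(not authorize_evidence → flag_consent), so O(flag_consent) either way.
Premise 2, O(wear_ppe → not flag_consent), contraposes to O(flag_consent → not wear_ppe); with O(flag_consent) we get O(not wear_ppe).
Premise 9 is O(not disclose_memo → wear_ppe); contrapositively O(not wear_ppe → disclose_memo). Since O(not wear_ppe) holds, K gives O(disclose_memo).
Premise 3 is O(log_specimen → not disclose_memo); contrapositively O(disclose_memo → not log_specimen). Since O(disclose_memo) holds, K gives O(not log_specimen).
Premise 1 is O(sign_record → log_specimen); contrapositively O(not log_specimen → not sign_record). Since O(not log_specimen) holds, K gives O(not sign_record).
From O(not sign_record) and premise 6, O(not sign_record → release_detainee), we obtain O(release_detainee).
Premises 5, 8 do not contribute to this derivation.
Hence release_detainee is obligatory.

Obligatory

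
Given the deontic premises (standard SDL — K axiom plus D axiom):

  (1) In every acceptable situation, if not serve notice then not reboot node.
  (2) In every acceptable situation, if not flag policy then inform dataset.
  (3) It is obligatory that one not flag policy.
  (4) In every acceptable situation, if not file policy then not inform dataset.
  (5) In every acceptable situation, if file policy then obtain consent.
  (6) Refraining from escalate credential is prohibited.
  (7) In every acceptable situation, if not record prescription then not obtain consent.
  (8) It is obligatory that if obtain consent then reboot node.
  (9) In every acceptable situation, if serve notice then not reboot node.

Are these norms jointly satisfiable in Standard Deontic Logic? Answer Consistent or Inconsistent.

Inconsistent

By case analysis on serve_notice: premise 9 gives O(serve_notice → ¬reboot_node) and premise 1 gives O(¬serve_notice → ¬reboot_node), so O(¬reboot_node) either way.
Premise 8 is O(obtain_consent → reboot_node); contrapositively O(¬reboot_node → ¬obtain_consent). Since O(¬reboot_node) holds, K gives O(¬obtain_consent).
Premise 5, O(file_policy → obtain_consent), contraposes to O(¬obtain_consent → ¬file_policy); with O(¬obtain_consent) we get O(¬file_policy).
With premise 4, O(¬file_policy → ¬inform_dataset), the K-axiom yields O(¬inform_dataset).
Premise 2 is O(¬flag_policy → inform_dataset); contrapositively O(¬inform_dataset → flag_policy). Since O(¬inform_dataset) holds, K gives O(flag_policy).
Yet premise 3 states O(¬flag_policy).
We now have both O(flag_policy) and O(¬flag_policy) — flag_policy is simultaneously obligatory and forbidden, violating the D-axiom.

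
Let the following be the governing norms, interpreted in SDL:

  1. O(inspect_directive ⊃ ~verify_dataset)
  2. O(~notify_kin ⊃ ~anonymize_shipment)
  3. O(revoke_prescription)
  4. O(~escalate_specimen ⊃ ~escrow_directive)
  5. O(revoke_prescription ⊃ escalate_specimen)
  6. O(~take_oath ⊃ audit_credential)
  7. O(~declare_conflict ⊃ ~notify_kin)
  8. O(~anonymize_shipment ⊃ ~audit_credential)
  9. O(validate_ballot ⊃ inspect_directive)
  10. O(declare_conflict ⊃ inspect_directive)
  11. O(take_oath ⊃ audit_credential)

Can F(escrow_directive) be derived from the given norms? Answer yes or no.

No

Premise 4 is O(~escalate_specimen ⊃ ~escrow_directive), but O(~escalate_specimen) is not derivable from the premises, so it does not yield O(~escrow_directive).
No other premise forces O(~escrow_directive). An ideal world satisfying every premise can still have escrow_directive true, so F(escrow_directive) is not derivable.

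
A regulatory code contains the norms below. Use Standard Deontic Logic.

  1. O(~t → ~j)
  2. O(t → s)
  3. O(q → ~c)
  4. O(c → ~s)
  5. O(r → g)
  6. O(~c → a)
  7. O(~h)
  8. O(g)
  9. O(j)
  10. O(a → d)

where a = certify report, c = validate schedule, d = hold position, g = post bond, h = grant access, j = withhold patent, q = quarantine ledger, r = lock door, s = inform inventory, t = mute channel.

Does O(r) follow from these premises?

Premise 5 is O(r → g); even if O(g) held, inferring O(r) would be affirming the consequent — invalid.
No other premise forces O(r). An ideal world satisfying every premise can still have r false, so O(r) is not derivable.

No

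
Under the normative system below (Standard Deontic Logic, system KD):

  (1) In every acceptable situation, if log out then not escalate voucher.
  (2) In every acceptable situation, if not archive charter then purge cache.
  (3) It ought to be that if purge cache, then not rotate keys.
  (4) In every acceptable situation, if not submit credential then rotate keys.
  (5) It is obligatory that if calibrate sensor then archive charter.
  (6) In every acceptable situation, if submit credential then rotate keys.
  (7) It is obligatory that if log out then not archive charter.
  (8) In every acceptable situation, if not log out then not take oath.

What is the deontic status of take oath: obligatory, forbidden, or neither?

By case analysis on ¬submit_credential: premise 4 gives O(¬submit_credential → rotate_keys) and premise 6 gives O(submit_credential → rotate_keys), so O(rotate_keys) either way.
Premise 3, O(purge_cache → ¬rotate_keys), contraposes to O(rotate_keys → ¬purge_cache); with O(rotate_keys) we get O(¬purge_cache).
The contrapositive of premise 2 (O(¬archive_charter → purge_cache)) is O(¬purge_cache → archive_charter), and O(¬purge_cache) is already established, so O(archive_charter).
The contrapositive of premise 7 (O(log_out → ¬archive_charter)) is O(archive_charter → ¬log_out), and O(archive_charter) is already established, so O(¬log_out).
With premise 8, O(¬log_out → ¬take_oath), the K-axiom yields O(¬take_oath).
Premises 1, 5 do not contribute to this derivation.
Thus O(¬take_oath), which is F(take_oath): take_oath is forbidden.

Forbidden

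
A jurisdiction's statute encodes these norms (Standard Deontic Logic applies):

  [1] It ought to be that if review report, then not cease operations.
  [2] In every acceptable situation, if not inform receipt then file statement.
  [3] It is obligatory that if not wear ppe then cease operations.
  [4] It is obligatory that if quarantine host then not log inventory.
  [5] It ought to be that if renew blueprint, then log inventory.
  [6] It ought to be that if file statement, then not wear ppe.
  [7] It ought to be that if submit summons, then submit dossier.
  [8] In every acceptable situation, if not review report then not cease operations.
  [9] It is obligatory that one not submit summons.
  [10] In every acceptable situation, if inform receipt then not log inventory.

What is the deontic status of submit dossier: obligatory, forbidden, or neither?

Premise 7 is O(submit_summons → submit_dossier), but O(submit_summons) is not derivable from the premises, so it does not yield O(submit_dossier).
No premise or chain of K-axiom applications forces O(submit_dossier), and none forces O(¬submit_dossier). So submit_dossier is neither obligatory nor forbidden under these norms.

Neither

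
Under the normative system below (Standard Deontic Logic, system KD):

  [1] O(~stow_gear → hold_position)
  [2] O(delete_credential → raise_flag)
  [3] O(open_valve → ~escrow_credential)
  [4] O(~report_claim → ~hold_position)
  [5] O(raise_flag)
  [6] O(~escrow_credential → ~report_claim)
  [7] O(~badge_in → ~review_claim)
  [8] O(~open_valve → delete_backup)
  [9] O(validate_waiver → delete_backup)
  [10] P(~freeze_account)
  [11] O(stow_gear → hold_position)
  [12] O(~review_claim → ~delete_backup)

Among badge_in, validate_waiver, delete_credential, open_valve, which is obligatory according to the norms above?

badge_in

Premises 11 and 1 are O(stow_gear → hold_position) and O(~stow_gear → hold_position); every ideal world satisfies stow_gear or ~stow_gear, so in either case hold_position holds — hence O(hold_position).
The contrapositive of premise 4 (O(~report_claim → ~hold_position)) is O(hold_position → report_claim), and O(hold_position) is already established, so O(report_claim).
Premise 6 is O(~escrow_credential → ~report_claim); contrapositively O(report_claim → escrow_credential). Since O(report_claim) holds, K gives O(escrow_credential).
Premise 3, O(open_valve → ~escrow_credential), contraposes to O(escrow_credential → ~open_valve); with O(escrow_credential) we get O(~open_valve).
Applying K to premise 8 (O(~open_valve → delete_backup)) and O(~open_valve) yields O(delete_backup).
Premise 12, O(~review_claim → ~delete_backup), contraposes to O(delete_backup → review_claim); with O(delete_backup) we get O(review_claim).
Premise 7 is O(~badge_in → ~review_claim); contrapositively O(review_claim → badge_in). Since O(review_claim) holds, K gives O(badge_in).
So O(badge_in) holds — badge_in is obligatory. None of the other listed options is made obligatory by any chain of premises.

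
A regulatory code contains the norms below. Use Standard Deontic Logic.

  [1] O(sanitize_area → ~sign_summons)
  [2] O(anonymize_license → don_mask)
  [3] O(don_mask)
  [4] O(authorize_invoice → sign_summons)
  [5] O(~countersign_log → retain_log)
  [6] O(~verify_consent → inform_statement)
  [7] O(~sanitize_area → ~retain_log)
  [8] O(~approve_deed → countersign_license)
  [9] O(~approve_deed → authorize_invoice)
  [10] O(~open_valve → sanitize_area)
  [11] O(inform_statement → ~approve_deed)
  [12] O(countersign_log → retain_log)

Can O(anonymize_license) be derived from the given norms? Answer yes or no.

No

Premise 2 is O(anonymize_license → don_mask); even if O(don_mask) held, inferring O(anonymize_license) would be affirming the consequent — invalid.
No other premise forces O(anonymize_license). An ideal world satisfying every premise can still have anonymize_license false, so O(anonymize_license) is not derivable.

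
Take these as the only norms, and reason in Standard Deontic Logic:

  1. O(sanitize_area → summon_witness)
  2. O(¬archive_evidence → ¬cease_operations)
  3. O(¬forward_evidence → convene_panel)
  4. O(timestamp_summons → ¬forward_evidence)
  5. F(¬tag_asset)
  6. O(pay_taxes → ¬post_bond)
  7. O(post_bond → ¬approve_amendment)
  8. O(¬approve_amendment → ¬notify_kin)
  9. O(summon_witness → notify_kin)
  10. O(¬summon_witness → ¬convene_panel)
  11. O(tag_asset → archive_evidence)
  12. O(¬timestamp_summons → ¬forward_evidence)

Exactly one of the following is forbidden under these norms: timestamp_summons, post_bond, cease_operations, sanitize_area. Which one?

Premises 12 and 4 cover both cases: O(¬timestamp_summons → ¬forward_evidence) and O(timestamp_summons → ¬forward_evidence). Since ¬timestamp_summons ∨ timestamp_summons is a tautology, O(¬forward_evidence) follows.
Premise 3 is O(¬forward_evidence → convene_panel); since O(¬forward_evidence), deontic closure gives O(convene_panel).
Premise 10 is O(¬summon_witness → ¬convene_panel); contrapositively O(convene_panel → summon_witness). Since O(convene_panel) holds, K gives O(summon_witness).
Applying K to premise 9 (O(summon_witness → notify_kin)) and O(summon_witness) yields O(notify_kin).
Premise 8 is O(¬approve_amendment → ¬notify_kin); contrapositively O(notify_kin → approve_amendment). Since O(notify_kin) holds, K gives O(approve_amendment).
Premise 7, O(post_bond → ¬approve_amendment), contraposes to O(approve_amendment → ¬post_bond); with O(approve_amendment) we get O(¬post_bond).
So O(¬post_bond) holds, i.e. post_bond is forbidden. None of the other listed options is forbidden under the premises.

post_bond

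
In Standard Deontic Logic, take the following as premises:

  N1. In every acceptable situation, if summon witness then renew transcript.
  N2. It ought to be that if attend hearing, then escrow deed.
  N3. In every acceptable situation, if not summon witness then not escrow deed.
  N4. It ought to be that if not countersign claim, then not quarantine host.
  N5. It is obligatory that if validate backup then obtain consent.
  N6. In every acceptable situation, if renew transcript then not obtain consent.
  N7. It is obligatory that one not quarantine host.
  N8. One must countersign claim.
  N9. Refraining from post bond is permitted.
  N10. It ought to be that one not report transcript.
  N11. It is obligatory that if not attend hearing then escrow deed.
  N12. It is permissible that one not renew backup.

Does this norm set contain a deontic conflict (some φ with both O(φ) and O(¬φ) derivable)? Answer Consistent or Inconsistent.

Consistent

Premise 4 is O(¬countersign_claim → ¬quarantine_host); even if O(¬quarantine_host) held, inferring O(¬countersign_claim) would be affirming the consequent — invalid.
So O(¬countersign_claim) is not derivable, and the apparent clash with O(countersign_claim) does not arise.
A world satisfying every obligation exists (e.g. attend_hearing=false, countersign_claim=true, escrow_deed=true, obtain_consent=false, post_bond=false, quarantine_host=false, renew_backup=false, renew_transcript=true, report_transcript=false, summon_witness=true, validate_backup=false); no atom is both obligatory and forbidden, so the set is consistent.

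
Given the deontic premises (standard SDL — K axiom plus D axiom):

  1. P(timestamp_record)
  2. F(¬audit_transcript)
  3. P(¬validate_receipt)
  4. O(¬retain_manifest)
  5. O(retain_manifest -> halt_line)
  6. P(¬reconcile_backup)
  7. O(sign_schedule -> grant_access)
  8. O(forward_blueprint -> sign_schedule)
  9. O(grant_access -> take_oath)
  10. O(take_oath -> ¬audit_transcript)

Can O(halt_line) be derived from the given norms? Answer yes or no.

No

Premise 5 is O(retain_manifest -> halt_line), but O(retain_manifest) is not derivable from the premises, so it does not yield O(halt_line).
No other premise forces O(halt_line). An ideal world satisfying every premise can still have halt_line false, so O(halt_line) is not derivable.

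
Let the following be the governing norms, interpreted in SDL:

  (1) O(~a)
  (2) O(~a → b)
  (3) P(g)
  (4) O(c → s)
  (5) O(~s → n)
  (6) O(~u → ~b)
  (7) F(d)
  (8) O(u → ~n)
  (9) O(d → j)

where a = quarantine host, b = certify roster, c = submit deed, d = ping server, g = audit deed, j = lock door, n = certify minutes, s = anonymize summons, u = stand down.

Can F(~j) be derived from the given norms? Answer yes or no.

Premise 9 is O(d → j), but O(d) is not derivable from the premises, so it does not yield O(j).
No other premise forces O(j). An ideal world satisfying every premise can still have ~j true, so F(~j) is not derivable.

No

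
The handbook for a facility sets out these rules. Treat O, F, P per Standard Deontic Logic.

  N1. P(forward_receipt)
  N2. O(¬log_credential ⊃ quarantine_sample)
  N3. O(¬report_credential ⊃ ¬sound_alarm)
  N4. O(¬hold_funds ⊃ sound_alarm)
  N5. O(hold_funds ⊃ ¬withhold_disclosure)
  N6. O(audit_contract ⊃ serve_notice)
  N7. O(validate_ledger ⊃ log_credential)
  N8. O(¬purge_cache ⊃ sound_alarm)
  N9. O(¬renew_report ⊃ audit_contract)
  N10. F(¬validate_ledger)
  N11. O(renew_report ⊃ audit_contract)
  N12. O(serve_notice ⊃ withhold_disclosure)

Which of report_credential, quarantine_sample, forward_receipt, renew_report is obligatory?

Premises 11 and 9 are O(renew_report ⊃ audit_contract) and O(¬renew_report ⊃ audit_contract); every ideal world satisfies renew_report or ¬renew_report, so in either case audit_contract holds — hence O(audit_contract).
Applying K to premise 6 (O(audit_contract ⊃ serve_notice)) and O(audit_contract) yields O(serve_notice).
With premise 12, O(serve_notice ⊃ withhold_disclosure), the K-axiom yields O(withhold_disclosure).
Premise 5, O(hold_funds ⊃ ¬withhold_disclosure), contraposes to O(withhold_disclosure ⊃ ¬hold_funds); with O(withhold_disclosure) we get O(¬hold_funds).
With premise 4, O(¬hold_funds ⊃ sound_alarm), the K-axiom yields O(sound_alarm).
Premise 3 is O(¬report_credential ⊃ ¬sound_alarm); contrapositively O(sound_alarm ⊃ report_credential). Since O(sound_alarm) holds, K gives O(report_credential).
So O(report_credential) holds — report_credential is obligatory. None of the other listed options is made obligatory by any chain of premises.

report_credential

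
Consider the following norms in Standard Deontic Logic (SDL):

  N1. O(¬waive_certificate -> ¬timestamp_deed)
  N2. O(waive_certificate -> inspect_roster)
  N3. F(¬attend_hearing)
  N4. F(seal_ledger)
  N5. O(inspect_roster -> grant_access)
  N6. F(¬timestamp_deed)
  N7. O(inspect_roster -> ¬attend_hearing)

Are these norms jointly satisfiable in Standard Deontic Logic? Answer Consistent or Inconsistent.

Premise 3, F(¬attend_hearing), is equivalent to O(attend_hearing).
Premise 7, O(inspect_roster -> ¬attend_hearing), contraposes to O(attend_hearing -> ¬inspect_roster); with O(attend_hearing) we get O(¬inspect_roster).
Premise 2, O(waive_certificate -> inspect_roster), contraposes to O(¬inspect_roster -> ¬waive_certificate); with O(¬inspect_roster) we get O(¬waive_certificate).
With premise 1, O(¬waive_certificate -> ¬timestamp_deed), the K-axiom yields O(¬timestamp_deed).
Yet premise 6 is F(¬timestamp_deed), i.e. O(timestamp_deed).
We now have both O(¬timestamp_deed) and O(timestamp_deed) — timestamp_deed is simultaneously obligatory and forbidden, violating the D-axiom.

Inconsistent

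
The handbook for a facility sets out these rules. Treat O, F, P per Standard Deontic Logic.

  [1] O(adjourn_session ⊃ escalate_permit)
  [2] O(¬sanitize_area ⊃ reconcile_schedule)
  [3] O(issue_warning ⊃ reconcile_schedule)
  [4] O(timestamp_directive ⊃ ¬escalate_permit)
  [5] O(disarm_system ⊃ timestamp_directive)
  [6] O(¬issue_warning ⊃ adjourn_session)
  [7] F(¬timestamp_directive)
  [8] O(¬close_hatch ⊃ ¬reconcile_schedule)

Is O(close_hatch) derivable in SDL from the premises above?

Yes

Premise 7 is F(¬timestamp_directive), i.e. O(timestamp_directive).
From O(timestamp_directive) and premise 4, O(timestamp_directive ⊃ ¬escalate_permit), we obtain O(¬escalate_permit).
Premise 1, O(adjourn_session ⊃ escalate_permit), contraposes to O(¬escalate_permit ⊃ ¬adjourn_session); with O(¬escalate_permit) we get O(¬adjourn_session).
The contrapositive of premise 6 (O(¬issue_warning ⊃ adjourn_session)) is O(¬adjourn_session ⊃ issue_warning), and O(¬adjourn_session) is already established, so O(issue_warning).
From O(issue_warning) and premise 3, O(issue_warning ⊃ reconcile_schedule), we obtain O(reconcile_schedule).
Premise 8, O(¬close_hatch ⊃ ¬reconcile_schedule), contraposes to O(reconcile_schedule ⊃ close_hatch); with O(reconcile_schedule) we get O(close_hatch).
Premises 2, 5 do not contribute to this derivation.
So O(close_hatch) follows.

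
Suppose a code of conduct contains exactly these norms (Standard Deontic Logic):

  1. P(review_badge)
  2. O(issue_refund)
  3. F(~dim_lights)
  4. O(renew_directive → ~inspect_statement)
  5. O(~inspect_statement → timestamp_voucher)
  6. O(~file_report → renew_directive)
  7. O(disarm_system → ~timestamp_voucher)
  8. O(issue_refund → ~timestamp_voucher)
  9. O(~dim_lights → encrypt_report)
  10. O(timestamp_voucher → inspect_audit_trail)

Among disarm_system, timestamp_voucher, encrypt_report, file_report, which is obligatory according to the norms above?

Premise 2 states O(issue_refund) outright.
Premise 8 is O(issue_refund → ~timestamp_voucher); since O(issue_refund), deontic closure gives O(~timestamp_voucher).
Premise 5, O(~inspect_statement → timestamp_voucher), contraposes to O(~timestamp_voucher → inspect_statement); with O(~timestamp_voucher) we get O(inspect_statement).
Premise 4, O(renew_directive → ~inspect_statement), contraposes to O(inspect_statement → ~renew_directive); with O(inspect_statement) we get O(~renew_directive).
Premise 6, O(~file_report → renew_directive), contraposes to O(~renew_directive → file_report); with O(~renew_directive) we get O(file_report).
So O(file_report) holds — file_report is obligatory. None of the other listed options is made obligatory by any chain of premises.

file_report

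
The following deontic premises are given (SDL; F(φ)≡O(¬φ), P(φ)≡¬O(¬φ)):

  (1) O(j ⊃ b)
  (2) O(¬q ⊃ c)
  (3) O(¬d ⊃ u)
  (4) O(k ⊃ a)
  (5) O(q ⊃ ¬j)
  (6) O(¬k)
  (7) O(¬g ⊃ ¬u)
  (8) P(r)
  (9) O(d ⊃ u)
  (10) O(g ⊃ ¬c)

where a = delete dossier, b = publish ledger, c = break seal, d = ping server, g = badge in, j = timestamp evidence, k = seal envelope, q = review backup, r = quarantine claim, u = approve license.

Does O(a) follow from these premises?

No

Premise 4 is O(k ⊃ a), but O(k) is not derivable from the premises, so it does not yield O(a).
No other premise forces O(a). An ideal world satisfying every premise can still have a false, so O(a) is not derivable.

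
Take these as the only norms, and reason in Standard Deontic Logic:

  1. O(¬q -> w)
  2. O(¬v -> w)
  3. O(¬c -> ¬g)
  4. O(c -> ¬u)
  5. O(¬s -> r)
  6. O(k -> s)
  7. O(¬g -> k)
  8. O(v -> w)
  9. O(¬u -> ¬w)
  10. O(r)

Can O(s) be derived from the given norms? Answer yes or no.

Premises 8 and 2 are O(v -> w) and O(¬v -> w); every ideal world satisfies v or ¬v, so in either case w holds — hence O(w).
Premise 9 is O(¬u -> ¬w); contrapositively O(w -> u). Since O(w) holds, K gives O(u).
The contrapositive of premise 4 (O(c -> ¬u)) is O(u -> ¬c), and O(u) is already established, so O(¬c).
Applying K to premise 3 (O(¬c -> ¬g)) and O(¬c) yields O(¬g).
Premise 7 is O(¬g -> k); since O(¬g), deontic closure gives O(k).
Premise 6 is O(k -> s); since O(k), deontic closure gives O(s).
Premises 1, 5, 10 do not contribute to this derivation.
So O(s) follows.

Yes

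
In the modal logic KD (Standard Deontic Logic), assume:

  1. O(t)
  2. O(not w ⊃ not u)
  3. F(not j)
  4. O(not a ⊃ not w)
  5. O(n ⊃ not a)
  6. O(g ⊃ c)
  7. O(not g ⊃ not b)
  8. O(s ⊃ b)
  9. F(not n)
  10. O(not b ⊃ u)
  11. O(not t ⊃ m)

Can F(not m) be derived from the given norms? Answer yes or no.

No

Premise 11 is O(not t ⊃ m), but O(not t) is not derivable from the premises, so it does not yield O(m).
No other premise forces O(m). An ideal world satisfying every premise can still have not m true, so F(not m) is not derivable.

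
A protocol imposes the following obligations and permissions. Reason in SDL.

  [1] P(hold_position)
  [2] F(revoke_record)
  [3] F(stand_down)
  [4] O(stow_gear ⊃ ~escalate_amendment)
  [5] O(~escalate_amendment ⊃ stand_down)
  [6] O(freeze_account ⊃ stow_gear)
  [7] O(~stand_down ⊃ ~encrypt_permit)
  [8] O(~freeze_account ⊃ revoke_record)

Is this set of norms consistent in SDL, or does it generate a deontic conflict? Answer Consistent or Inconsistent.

Premise 2 is F(revoke_record), i.e. O(~revoke_record).
The contrapositive of premise 8 (O(~freeze_account ⊃ revoke_record)) is O(~revoke_record ⊃ freeze_account), and O(~revoke_record) is already established, so O(freeze_account).
With premise 6, O(freeze_account ⊃ stow_gear), the K-axiom yields O(stow_gear).
Premise 4 is O(stow_gear ⊃ ~escalate_amendment); since O(stow_gear), deontic closure gives O(~escalate_amendment).
Applying K to premise 5 (O(~escalate_amendment ⊃ stand_down)) and O(~escalate_amendment) yields O(stand_down).
But premise 3, F(stand_down), means O(~stand_down).
We now have both O(stand_down) and O(~stand_down) — stand_down is simultaneously obligatory and forbidden, violating the D-axiom.

Inconsistent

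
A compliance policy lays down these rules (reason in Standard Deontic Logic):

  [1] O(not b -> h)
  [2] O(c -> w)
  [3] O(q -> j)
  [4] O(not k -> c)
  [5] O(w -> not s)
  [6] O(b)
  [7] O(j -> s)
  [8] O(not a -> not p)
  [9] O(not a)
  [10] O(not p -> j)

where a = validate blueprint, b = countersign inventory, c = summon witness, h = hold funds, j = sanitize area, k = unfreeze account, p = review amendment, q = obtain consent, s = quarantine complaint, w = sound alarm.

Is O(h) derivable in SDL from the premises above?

Premise 1 is O(not b -> h), but O(not b) is not derivable from the premises, so it does not yield O(h).
No other premise forces O(h). An ideal world satisfying every premise can still have h false, so O(h) is not derivable.

No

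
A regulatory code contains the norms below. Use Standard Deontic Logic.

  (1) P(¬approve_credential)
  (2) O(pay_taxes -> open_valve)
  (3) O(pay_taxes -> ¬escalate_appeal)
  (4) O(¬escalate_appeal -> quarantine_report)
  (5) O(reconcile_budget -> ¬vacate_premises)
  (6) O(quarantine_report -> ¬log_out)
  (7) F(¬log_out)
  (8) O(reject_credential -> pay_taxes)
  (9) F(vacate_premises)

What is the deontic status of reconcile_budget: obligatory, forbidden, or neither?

Premise 5 is O(reconcile_budget -> ¬vacate_premises); even if O(¬vacate_premises) held, inferring O(reconcile_budget) would be affirming the consequent — invalid.
No premise or chain of K-axiom applications forces O(reconcile_budget), and none forces O(¬reconcile_budget). So reconcile_budget is neither obligatory nor forbidden under these norms.

Neither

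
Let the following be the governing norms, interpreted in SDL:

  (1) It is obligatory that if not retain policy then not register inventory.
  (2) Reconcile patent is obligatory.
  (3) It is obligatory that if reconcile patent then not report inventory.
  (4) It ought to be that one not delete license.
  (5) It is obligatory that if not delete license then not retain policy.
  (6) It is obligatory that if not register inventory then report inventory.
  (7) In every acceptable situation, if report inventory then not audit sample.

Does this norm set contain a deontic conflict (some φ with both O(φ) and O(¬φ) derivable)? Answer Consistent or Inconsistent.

From premise 2 we have O(reconcile_patent).
Applying K to premise 3 (O(reconcile_patent → ¬report_inventory)) and O(reconcile_patent) yields O(¬report_inventory).
The contrapositive of premise 6 (O(¬register_inventory → report_inventory)) is O(¬report_inventory → register_inventory), and O(¬report_inventory) is already established, so O(register_inventory).
The contrapositive of premise 1 (O(¬retain_policy → ¬register_inventory)) is O(register_inventory → retain_policy), and O(register_inventory) is already established, so O(retain_policy).
The contrapositive of premise 5 (O(¬delete_license → ¬retain_policy)) is O(retain_policy → delete_license), and O(retain_policy) is already established, so O(delete_license).
However, premise 4 gives O(¬delete_license).
We now have both O(delete_license) and O(¬delete_license) — delete_license is simultaneously obligatory and forbidden, violating the D-axiom.

Inconsistent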